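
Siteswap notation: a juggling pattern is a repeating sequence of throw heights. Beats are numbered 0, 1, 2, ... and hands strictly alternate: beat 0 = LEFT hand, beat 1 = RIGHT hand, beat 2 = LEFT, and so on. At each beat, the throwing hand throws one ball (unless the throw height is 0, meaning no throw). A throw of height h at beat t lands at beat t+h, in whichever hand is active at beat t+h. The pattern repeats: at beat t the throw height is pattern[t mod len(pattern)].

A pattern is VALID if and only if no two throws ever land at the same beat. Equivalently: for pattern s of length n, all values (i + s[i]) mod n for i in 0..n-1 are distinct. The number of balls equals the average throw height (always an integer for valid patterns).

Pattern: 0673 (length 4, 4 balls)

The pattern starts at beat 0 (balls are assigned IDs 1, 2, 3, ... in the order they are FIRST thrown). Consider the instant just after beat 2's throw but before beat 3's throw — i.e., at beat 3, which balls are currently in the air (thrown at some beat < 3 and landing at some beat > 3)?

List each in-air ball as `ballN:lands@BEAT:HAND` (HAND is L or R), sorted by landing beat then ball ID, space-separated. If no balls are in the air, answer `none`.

Answer: ball1:lands@7:R ball2:lands@9:R

Derivation:
Beat 1 (R): throw ball1 h=6 -> lands@7:R; in-air after throw: [b1@7:R]
Beat 2 (L): throw ball2 h=7 -> lands@9:R; in-air after throw: [b1@7:R b2@9:R]
Beat 3 (R): throw ball3 h=3 -> lands@6:L; in-air after throw: [b3@6:L b1@7:R b2@9:R]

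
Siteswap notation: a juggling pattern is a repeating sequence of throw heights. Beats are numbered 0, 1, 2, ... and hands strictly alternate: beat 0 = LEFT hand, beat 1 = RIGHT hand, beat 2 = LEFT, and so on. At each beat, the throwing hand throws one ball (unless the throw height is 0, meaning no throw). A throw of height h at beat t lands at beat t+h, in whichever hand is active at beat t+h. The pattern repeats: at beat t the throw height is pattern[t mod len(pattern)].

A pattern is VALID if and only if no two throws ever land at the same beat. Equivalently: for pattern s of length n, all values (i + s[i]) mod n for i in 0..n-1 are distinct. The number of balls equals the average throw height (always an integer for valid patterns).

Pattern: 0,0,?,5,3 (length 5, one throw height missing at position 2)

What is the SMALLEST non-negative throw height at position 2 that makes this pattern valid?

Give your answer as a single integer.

i=0: (0 + 0) mod 5 = 0
i=1: (1 + 0) mod 5 = 1
i=2: s[i]=? (unknown)
i=3: (3 + 5) mod 5 = 3
i=4: (4 + 3) mod 5 = 2
Known residues: [0, 1, 2, 3]; need a permutation of 0..4, so missing residue r = 4
Need (2 + s) mod 5 = 4; smallest s = (4 - 2) mod 5 = 2

Answer: 2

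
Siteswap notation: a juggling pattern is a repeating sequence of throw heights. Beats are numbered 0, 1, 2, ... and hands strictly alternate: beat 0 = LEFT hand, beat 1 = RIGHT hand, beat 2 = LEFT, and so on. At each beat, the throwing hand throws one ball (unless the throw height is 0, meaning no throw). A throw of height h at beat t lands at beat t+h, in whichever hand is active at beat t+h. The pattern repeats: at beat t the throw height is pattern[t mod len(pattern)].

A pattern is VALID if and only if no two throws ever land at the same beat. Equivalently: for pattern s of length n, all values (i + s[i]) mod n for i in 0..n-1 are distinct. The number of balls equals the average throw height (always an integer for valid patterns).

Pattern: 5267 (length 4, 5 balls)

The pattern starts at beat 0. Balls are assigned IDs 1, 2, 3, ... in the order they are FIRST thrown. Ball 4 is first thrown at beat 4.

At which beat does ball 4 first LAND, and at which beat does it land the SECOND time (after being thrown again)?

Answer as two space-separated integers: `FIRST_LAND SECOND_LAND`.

Beat 0 (L): throw ball1 h=5 -> lands@5:R; in-air after throw: [b1@5:R]
Beat 1 (R): throw ball2 h=2 -> lands@3:R; in-air after throw: [b2@3:R b1@5:R]
Beat 2 (L): throw ball3 h=6 -> lands@8:L; in-air after throw: [b2@3:R b1@5:R b3@8:L]
Beat 3 (R): throw ball2 h=7 -> lands@10:L; in-air after throw: [b1@5:R b3@8:L b2@10:L]
Beat 4 (L): throw ball4 h=5 -> lands@9:R; in-air after throw: [b1@5:R b3@8:L b4@9:R b2@10:L]
Beat 5 (R): throw ball1 h=2 -> lands@7:R; in-air after throw: [b1@7:R b3@8:L b4@9:R b2@10:L]
Beat 6 (L): throw ball5 h=6 -> lands@12:L; in-air after throw: [b1@7:R b3@8:L b4@9:R b2@10:L b5@12:L]
Beat 7 (R): throw ball1 h=7 -> lands@14:L; in-air after throw: [b3@8:L b4@9:R b2@10:L b5@12:L b1@14:L]
Beat 8 (L): throw ball3 h=5 -> lands@13:R; in-air after throw: [b4@9:R b2@10:L b5@12:L b3@13:R b1@14:L]
Beat 9 (R): throw ball4 h=2 -> lands@11:R; in-air after throw: [b2@10:L b4@11:R b5@12:L b3@13:R b1@14:L]
Beat 10 (L): throw ball2 h=6 -> lands@16:L; in-air after throw: [b4@11:R b5@12:L b3@13:R b1@14:L b2@16:L]
Beat 11 (R): throw ball4 h=7 -> lands@18:L; in-air after throw: [b5@12:L b3@13:R b1@14:L b2@16:L b4@18:L]
Ball 4: thrown@4 h=5 -> first land @9; rethrown@9 h=2 -> second land @11

Answer: 9 11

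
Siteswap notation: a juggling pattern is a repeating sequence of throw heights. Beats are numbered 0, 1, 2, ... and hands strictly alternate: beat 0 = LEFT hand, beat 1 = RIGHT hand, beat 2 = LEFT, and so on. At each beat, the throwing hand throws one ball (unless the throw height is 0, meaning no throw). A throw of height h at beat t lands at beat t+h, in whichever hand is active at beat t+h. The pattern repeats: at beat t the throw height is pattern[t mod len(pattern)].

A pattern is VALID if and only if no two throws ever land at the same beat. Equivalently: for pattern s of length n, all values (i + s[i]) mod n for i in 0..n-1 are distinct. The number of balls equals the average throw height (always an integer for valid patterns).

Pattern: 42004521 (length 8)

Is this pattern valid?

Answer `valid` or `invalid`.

i=0: (i + s[i]) mod n = (0 + 4) mod 8 = 4
i=1: (i + s[i]) mod n = (1 + 2) mod 8 = 3
i=2: (i + s[i]) mod n = (2 + 0) mod 8 = 2
i=3: (i + s[i]) mod n = (3 + 0) mod 8 = 3
i=4: (i + s[i]) mod n = (4 + 4) mod 8 = 0
i=5: (i + s[i]) mod n = (5 + 5) mod 8 = 2
i=6: (i + s[i]) mod n = (6 + 2) mod 8 = 0
i=7: (i + s[i]) mod n = (7 + 1) mod 8 = 0
Residues: [4, 3, 2, 3, 0, 2, 0, 0], distinct: False

Answer: invalid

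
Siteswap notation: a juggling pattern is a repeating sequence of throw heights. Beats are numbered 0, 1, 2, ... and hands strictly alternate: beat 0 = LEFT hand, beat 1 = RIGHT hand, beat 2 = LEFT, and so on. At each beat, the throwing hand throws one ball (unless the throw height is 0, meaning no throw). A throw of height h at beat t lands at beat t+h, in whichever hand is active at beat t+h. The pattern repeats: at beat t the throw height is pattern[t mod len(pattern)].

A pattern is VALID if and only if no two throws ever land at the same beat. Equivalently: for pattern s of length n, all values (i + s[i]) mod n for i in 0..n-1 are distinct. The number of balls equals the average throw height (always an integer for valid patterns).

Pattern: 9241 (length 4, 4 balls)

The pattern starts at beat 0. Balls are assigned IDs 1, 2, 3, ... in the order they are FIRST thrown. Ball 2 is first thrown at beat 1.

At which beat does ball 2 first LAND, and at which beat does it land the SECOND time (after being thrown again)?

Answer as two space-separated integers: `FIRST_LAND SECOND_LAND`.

Beat 0 (L): throw ball1 h=9 -> lands@9:R; in-air after throw: [b1@9:R]
Beat 1 (R): throw ball2 h=2 -> lands@3:R; in-air after throw: [b2@3:R b1@9:R]
Beat 2 (L): throw ball3 h=4 -> lands@6:L; in-air after throw: [b2@3:R b3@6:L b1@9:R]
Beat 3 (R): throw ball2 h=1 -> lands@4:L; in-air after throw: [b2@4:L b3@6:L b1@9:R]
Beat 4 (L): throw ball2 h=9 -> lands@13:R; in-air after throw: [b3@6:L b1@9:R b2@13:R]
Ball 2: thrown@1 h=2 -> first land @3; rethrown@3 h=1 -> second land @4

Answer: 3 4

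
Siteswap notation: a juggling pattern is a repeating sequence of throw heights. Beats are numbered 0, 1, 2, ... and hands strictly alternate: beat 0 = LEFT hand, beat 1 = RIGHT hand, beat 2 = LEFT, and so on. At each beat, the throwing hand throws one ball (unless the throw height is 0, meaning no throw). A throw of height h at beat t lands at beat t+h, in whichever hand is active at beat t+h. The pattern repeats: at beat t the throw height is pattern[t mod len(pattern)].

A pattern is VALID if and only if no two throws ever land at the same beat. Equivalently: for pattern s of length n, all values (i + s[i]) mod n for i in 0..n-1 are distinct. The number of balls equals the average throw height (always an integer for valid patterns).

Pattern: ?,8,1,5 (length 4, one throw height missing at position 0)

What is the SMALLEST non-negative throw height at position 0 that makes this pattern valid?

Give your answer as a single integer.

i=0: s[i]=? (unknown)
i=1: (1 + 8) mod 4 = 1
i=2: (2 + 1) mod 4 = 3
i=3: (3 + 5) mod 4 = 0
Known residues: [0, 1, 3]; need a permutation of 0..3, so missing residue r = 2
Need (0 + s) mod 4 = 2; smallest s = (2 - 0) mod 4 = 2

Answer: 2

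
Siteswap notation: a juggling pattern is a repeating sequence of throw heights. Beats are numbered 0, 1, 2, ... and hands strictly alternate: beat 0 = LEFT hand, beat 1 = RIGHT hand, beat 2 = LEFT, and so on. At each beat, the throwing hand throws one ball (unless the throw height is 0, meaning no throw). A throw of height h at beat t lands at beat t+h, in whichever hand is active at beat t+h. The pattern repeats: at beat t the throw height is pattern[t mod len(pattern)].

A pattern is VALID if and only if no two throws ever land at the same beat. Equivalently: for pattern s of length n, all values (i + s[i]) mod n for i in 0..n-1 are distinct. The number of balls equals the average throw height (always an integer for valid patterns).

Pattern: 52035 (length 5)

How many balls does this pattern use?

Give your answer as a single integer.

Pattern = [5, 2, 0, 3, 5], length n = 5
  position 0: throw height = 5, running sum = 5
  position 1: throw height = 2, running sum = 7
  position 2: throw height = 0, running sum = 7
  position 3: throw height = 3, running sum = 10
  position 4: throw height = 5, running sum = 15
Total sum = 15; balls = sum / n = 15 / 5 = 3

Answer: 3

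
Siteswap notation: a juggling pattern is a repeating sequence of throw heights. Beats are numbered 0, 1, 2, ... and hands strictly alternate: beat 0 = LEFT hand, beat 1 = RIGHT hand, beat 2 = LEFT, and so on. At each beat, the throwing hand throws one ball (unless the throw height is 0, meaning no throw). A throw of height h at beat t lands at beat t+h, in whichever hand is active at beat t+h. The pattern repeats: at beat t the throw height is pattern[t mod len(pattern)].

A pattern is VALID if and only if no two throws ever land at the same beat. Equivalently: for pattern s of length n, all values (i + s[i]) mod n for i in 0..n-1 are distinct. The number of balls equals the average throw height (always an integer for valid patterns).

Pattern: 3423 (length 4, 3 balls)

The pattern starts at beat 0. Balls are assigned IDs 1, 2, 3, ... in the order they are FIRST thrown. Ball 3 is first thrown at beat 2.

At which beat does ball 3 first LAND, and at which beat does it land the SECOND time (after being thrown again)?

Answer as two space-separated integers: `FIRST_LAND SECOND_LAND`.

Beat 0 (L): throw ball1 h=3 -> lands@3:R; in-air after throw: [b1@3:R]
Beat 1 (R): throw ball2 h=4 -> lands@5:R; in-air after throw: [b1@3:R b2@5:R]
Beat 2 (L): throw ball3 h=2 -> lands@4:L; in-air after throw: [b1@3:R b3@4:L b2@5:R]
Beat 3 (R): throw ball1 h=3 -> lands@6:L; in-air after throw: [b3@4:L b2@5:R b1@6:L]
Beat 4 (L): throw ball3 h=3 -> lands@7:R; in-air after throw: [b2@5:R b1@6:L b3@7:R]
Beat 5 (R): throw ball2 h=4 -> lands@9:R; in-air after throw: [b1@6:L b3@7:R b2@9:R]
Beat 6 (L): throw ball1 h=2 -> lands@8:L; in-air after throw: [b3@7:R b1@8:L b2@9:R]
Beat 7 (R): throw ball3 h=3 -> lands@10:L; in-air after throw: [b1@8:L b2@9:R b3@10:L]
Ball 3: thrown@2 h=2 -> first land @4; rethrown@4 h=3 -> second land @7

Answer: 4 7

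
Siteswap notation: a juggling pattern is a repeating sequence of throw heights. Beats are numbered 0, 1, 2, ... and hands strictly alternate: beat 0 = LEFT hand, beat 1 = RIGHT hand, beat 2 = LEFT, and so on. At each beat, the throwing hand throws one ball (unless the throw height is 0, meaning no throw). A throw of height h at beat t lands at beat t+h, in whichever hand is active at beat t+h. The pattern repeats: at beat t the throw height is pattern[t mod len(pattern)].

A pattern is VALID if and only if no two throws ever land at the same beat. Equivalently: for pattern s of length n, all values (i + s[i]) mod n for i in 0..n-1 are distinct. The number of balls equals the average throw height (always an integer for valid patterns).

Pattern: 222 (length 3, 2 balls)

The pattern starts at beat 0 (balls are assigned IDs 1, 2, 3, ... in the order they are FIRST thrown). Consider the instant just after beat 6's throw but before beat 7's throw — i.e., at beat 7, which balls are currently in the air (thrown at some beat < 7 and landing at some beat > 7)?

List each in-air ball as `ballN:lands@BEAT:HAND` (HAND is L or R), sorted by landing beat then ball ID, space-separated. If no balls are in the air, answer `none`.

Beat 0 (L): throw ball1 h=2 -> lands@2:L; in-air after throw: [b1@2:L]
Beat 1 (R): throw ball2 h=2 -> lands@3:R; in-air after throw: [b1@2:L b2@3:R]
Beat 2 (L): throw ball1 h=2 -> lands@4:L; in-air after throw: [b2@3:R b1@4:L]
Beat 3 (R): throw ball2 h=2 -> lands@5:R; in-air after throw: [b1@4:L b2@5:R]
Beat 4 (L): throw ball1 h=2 -> lands@6:L; in-air after throw: [b2@5:R b1@6:L]
Beat 5 (R): throw ball2 h=2 -> lands@7:R; in-air after throw: [b1@6:L b2@7:R]
Beat 6 (L): throw ball1 h=2 -> lands@8:L; in-air after throw: [b2@7:R b1@8:L]
Beat 7 (R): throw ball2 h=2 -> lands@9:R; in-air after throw: [b1@8:L b2@9:R]

Answer: ball1:lands@8:L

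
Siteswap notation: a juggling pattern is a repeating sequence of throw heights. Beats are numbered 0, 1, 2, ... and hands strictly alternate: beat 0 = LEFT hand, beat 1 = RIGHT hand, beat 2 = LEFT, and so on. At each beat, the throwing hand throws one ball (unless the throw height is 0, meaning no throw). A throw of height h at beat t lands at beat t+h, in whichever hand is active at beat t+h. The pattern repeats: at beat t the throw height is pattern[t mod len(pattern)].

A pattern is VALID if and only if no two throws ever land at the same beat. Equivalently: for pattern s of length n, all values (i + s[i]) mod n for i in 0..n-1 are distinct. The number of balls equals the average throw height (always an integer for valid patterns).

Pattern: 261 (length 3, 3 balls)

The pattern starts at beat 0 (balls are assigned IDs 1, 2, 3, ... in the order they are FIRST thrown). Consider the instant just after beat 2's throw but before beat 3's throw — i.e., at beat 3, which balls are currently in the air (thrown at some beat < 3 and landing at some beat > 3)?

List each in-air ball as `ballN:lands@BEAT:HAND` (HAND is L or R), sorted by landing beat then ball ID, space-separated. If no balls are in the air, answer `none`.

Beat 0 (L): throw ball1 h=2 -> lands@2:L; in-air after throw: [b1@2:L]
Beat 1 (R): throw ball2 h=6 -> lands@7:R; in-air after throw: [b1@2:L b2@7:R]
Beat 2 (L): throw ball1 h=1 -> lands@3:R; in-air after throw: [b1@3:R b2@7:R]
Beat 3 (R): throw ball1 h=2 -> lands@5:R; in-air after throw: [b1@5:R b2@7:R]

Answer: ball2:lands@7:R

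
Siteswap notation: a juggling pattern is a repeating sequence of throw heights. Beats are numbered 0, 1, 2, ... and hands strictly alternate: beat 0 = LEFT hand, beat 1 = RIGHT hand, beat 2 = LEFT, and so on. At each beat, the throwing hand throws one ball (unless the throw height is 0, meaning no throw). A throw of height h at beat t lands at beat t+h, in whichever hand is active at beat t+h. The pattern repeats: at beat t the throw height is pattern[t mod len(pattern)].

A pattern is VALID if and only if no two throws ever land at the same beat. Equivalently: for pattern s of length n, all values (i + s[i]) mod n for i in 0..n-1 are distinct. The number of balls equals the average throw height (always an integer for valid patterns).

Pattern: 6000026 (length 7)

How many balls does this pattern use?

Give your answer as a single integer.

Answer: 2

Derivation:
Pattern = [6, 0, 0, 0, 0, 2, 6], length n = 7
  position 0: throw height = 6, running sum = 6
  position 1: throw height = 0, running sum = 6
  position 2: throw height = 0, running sum = 6
  position 3: throw height = 0, running sum = 6
  position 4: throw height = 0, running sum = 6
  position 5: throw height = 2, running sum = 8
  position 6: throw height = 6, running sum = 14
Total sum = 14; balls = sum / n = 14 / 7 = 2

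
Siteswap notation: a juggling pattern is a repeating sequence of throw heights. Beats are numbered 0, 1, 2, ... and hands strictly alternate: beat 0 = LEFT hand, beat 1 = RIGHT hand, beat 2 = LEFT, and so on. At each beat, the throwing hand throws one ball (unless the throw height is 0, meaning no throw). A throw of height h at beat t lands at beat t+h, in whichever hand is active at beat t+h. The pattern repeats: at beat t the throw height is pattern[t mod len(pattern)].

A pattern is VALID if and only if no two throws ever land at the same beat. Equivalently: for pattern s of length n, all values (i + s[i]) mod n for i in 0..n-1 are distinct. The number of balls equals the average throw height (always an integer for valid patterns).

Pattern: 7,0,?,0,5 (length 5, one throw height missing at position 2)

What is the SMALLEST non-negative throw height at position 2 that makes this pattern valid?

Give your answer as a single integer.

i=0: (0 + 7) mod 5 = 2
i=1: (1 + 0) mod 5 = 1
i=2: s[i]=? (unknown)
i=3: (3 + 0) mod 5 = 3
i=4: (4 + 5) mod 5 = 4
Known residues: [1, 2, 3, 4]; need a permutation of 0..4, so missing residue r = 0
Need (2 + s) mod 5 = 0; smallest s = (0 - 2) mod 5 = 3

Answer: 3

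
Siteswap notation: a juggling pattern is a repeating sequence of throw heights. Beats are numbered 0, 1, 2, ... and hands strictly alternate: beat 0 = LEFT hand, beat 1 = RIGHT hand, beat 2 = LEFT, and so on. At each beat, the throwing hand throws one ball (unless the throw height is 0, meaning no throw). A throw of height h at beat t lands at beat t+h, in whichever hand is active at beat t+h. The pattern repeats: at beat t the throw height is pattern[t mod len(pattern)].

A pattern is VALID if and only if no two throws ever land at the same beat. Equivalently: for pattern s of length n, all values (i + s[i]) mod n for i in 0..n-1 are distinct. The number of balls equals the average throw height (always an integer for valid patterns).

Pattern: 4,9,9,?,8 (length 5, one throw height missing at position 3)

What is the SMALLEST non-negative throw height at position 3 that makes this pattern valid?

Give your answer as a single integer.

i=0: (0 + 4) mod 5 = 4
i=1: (1 + 9) mod 5 = 0
i=2: (2 + 9) mod 5 = 1
i=3: s[i]=? (unknown)
i=4: (4 + 8) mod 5 = 2
Known residues: [0, 1, 2, 4]; need a permutation of 0..4, so missing residue r = 3
Need (3 + s) mod 5 = 3; smallest s = (3 - 3) mod 5 = 0

Answer: 0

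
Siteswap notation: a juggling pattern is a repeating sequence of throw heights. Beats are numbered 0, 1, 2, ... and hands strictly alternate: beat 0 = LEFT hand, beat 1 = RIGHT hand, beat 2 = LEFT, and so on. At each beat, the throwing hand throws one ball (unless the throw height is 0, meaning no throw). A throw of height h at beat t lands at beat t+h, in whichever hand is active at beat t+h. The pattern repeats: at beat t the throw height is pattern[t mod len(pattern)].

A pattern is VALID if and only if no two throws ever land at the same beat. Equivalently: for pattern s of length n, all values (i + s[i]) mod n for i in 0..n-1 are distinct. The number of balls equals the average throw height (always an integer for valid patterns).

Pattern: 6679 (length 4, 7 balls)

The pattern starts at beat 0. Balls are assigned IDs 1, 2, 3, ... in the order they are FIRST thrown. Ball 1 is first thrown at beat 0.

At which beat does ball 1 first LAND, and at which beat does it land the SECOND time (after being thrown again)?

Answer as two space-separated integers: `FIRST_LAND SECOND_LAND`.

Beat 0 (L): throw ball1 h=6 -> lands@6:L; in-air after throw: [b1@6:L]
Beat 1 (R): throw ball2 h=6 -> lands@7:R; in-air after throw: [b1@6:L b2@7:R]
Beat 2 (L): throw ball3 h=7 -> lands@9:R; in-air after throw: [b1@6:L b2@7:R b3@9:R]
Beat 3 (R): throw ball4 h=9 -> lands@12:L; in-air after throw: [b1@6:L b2@7:R b3@9:R b4@12:L]
Beat 4 (L): throw ball5 h=6 -> lands@10:L; in-air after throw: [b1@6:L b2@7:R b3@9:R b5@10:L b4@12:L]
Beat 5 (R): throw ball6 h=6 -> lands@11:R; in-air after throw: [b1@6:L b2@7:R b3@9:R b5@10:L b6@11:R b4@12:L]
Beat 6 (L): throw ball1 h=7 -> lands@13:R; in-air after throw: [b2@7:R b3@9:R b5@10:L b6@11:R b4@12:L b1@13:R]
Beat 7 (R): throw ball2 h=9 -> lands@16:L; in-air after throw: [b3@9:R b5@10:L b6@11:R b4@12:L b1@13:R b2@16:L]
Beat 8 (L): throw ball7 h=6 -> lands@14:L; in-air after throw: [b3@9:R b5@10:L b6@11:R b4@12:L b1@13:R b7@14:L b2@16:L]
Beat 9 (R): throw ball3 h=6 -> lands@15:R; in-air after throw: [b5@10:L b6@11:R b4@12:L b1@13:R b7@14:L b3@15:R b2@16:L]
Beat 10 (L): throw ball5 h=7 -> lands@17:R; in-air after throw: [b6@11:R b4@12:L b1@13:R b7@14:L b3@15:R b2@16:L b5@17:R]
Beat 11 (R): throw ball6 h=9 -> lands@20:L; in-air after throw: [b4@12:L b1@13:R b7@14:L b3@15:R b2@16:L b5@17:R b6@20:L]
Beat 12 (L): throw ball4 h=6 -> lands@18:L; in-air after throw: [b1@13:R b7@14:L b3@15:R b2@16:L b5@17:R b4@18:L b6@20:L]
Ball 1: thrown@0 h=6 -> first land @6; rethrown@6 h=7 -> second land @13

Answer: 6 13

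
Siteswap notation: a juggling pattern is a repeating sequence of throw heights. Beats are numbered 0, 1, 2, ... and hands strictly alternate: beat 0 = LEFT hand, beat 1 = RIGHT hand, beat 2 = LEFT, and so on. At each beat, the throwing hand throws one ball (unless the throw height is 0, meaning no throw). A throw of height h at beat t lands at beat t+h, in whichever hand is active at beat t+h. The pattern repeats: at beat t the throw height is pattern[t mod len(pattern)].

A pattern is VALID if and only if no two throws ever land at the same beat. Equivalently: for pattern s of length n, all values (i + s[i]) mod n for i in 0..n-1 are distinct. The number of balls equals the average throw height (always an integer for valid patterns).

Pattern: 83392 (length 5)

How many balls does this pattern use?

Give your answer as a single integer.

Answer: 5

Derivation:
Pattern = [8, 3, 3, 9, 2], length n = 5
  position 0: throw height = 8, running sum = 8
  position 1: throw height = 3, running sum = 11
  position 2: throw height = 3, running sum = 14
  position 3: throw height = 9, running sum = 23
  position 4: throw height = 2, running sum = 25
Total sum = 25; balls = sum / n = 25 / 5 = 5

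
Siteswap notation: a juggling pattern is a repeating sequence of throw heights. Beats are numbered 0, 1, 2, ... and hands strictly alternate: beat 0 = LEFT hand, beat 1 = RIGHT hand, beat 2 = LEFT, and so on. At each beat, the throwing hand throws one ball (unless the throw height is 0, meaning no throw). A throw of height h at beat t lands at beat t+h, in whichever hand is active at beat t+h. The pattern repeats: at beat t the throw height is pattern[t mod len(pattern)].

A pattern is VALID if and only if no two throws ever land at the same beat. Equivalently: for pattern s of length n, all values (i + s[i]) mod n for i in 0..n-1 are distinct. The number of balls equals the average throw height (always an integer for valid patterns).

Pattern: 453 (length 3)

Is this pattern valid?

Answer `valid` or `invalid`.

Answer: valid

Derivation:
i=0: (i + s[i]) mod n = (0 + 4) mod 3 = 1
i=1: (i + s[i]) mod n = (1 + 5) mod 3 = 0
i=2: (i + s[i]) mod n = (2 + 3) mod 3 = 2
Residues: [1, 0, 2], distinct: True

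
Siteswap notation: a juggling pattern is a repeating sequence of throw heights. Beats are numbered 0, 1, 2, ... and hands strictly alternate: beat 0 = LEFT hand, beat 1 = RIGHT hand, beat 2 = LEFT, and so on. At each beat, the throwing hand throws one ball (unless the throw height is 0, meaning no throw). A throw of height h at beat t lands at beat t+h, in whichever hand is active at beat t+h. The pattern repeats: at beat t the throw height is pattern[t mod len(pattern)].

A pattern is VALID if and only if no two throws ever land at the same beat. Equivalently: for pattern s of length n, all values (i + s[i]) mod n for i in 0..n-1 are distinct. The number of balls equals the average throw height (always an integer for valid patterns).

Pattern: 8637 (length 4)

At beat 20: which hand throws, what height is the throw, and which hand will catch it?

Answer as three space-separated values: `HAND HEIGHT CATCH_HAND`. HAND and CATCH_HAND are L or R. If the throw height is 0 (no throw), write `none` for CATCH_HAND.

Beat 20: 20 mod 2 = 0, so hand = L
Throw height = pattern[20 mod 4] = pattern[0] = 8
Lands at beat 20+8=28, 28 mod 2 = 0, so catch hand = L

Answer: L 8 L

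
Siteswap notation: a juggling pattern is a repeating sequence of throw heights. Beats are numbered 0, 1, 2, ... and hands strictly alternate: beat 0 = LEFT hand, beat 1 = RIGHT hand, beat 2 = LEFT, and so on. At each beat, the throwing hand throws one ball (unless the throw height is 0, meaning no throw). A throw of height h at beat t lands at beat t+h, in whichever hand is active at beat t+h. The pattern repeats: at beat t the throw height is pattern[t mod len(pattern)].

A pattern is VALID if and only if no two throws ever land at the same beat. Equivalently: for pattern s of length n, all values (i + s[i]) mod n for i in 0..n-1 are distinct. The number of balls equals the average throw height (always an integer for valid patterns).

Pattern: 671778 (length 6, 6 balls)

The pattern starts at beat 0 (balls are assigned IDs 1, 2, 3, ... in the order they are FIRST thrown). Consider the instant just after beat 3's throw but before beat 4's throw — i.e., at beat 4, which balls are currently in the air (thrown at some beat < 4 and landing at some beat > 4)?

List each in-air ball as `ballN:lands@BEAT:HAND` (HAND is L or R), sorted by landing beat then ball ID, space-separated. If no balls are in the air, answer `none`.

Beat 0 (L): throw ball1 h=6 -> lands@6:L; in-air after throw: [b1@6:L]
Beat 1 (R): throw ball2 h=7 -> lands@8:L; in-air after throw: [b1@6:L b2@8:L]
Beat 2 (L): throw ball3 h=1 -> lands@3:R; in-air after throw: [b3@3:R b1@6:L b2@8:L]
Beat 3 (R): throw ball3 h=7 -> lands@10:L; in-air after throw: [b1@6:L b2@8:L b3@10:L]
Beat 4 (L): throw ball4 h=7 -> lands@11:R; in-air after throw: [b1@6:L b2@8:L b3@10:L b4@11:R]

Answer: ball1:lands@6:L ball2:lands@8:L ball3:lands@10:L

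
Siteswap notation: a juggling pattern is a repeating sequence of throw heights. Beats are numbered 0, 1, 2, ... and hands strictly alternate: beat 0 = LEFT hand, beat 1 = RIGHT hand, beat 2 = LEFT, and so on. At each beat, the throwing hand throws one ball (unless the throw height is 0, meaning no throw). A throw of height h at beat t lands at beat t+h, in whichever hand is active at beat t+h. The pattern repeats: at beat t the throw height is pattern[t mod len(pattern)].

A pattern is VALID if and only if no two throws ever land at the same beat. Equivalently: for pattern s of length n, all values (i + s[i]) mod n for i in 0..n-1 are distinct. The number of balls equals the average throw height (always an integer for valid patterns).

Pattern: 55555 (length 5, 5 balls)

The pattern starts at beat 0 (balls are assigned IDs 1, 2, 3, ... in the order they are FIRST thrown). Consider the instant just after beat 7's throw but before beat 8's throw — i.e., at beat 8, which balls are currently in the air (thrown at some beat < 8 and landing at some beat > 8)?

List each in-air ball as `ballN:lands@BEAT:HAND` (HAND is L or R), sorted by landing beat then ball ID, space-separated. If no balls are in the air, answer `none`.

Answer: ball5:lands@9:R ball1:lands@10:L ball2:lands@11:R ball3:lands@12:L

Derivation:
Beat 0 (L): throw ball1 h=5 -> lands@5:R; in-air after throw: [b1@5:R]
Beat 1 (R): throw ball2 h=5 -> lands@6:L; in-air after throw: [b1@5:R b2@6:L]
Beat 2 (L): throw ball3 h=5 -> lands@7:R; in-air after throw: [b1@5:R b2@6:L b3@7:R]
Beat 3 (R): throw ball4 h=5 -> lands@8:L; in-air after throw: [b1@5:R b2@6:L b3@7:R b4@8:L]
Beat 4 (L): throw ball5 h=5 -> lands@9:R; in-air after throw: [b1@5:R b2@6:L b3@7:R b4@8:L b5@9:R]
Beat 5 (R): throw ball1 h=5 -> lands@10:L; in-air after throw: [b2@6:L b3@7:R b4@8:L b5@9:R b1@10:L]
Beat 6 (L): throw ball2 h=5 -> lands@11:R; in-air after throw: [b3@7:R b4@8:L b5@9:R b1@10:L b2@11:R]
Beat 7 (R): throw ball3 h=5 -> lands@12:L; in-air after throw: [b4@8:L b5@9:R b1@10:L b2@11:R b3@12:L]
Beat 8 (L): throw ball4 h=5 -> lands@13:R; in-air after throw: [b5@9:R b1@10:L b2@11:R b3@12:L b4@13:R]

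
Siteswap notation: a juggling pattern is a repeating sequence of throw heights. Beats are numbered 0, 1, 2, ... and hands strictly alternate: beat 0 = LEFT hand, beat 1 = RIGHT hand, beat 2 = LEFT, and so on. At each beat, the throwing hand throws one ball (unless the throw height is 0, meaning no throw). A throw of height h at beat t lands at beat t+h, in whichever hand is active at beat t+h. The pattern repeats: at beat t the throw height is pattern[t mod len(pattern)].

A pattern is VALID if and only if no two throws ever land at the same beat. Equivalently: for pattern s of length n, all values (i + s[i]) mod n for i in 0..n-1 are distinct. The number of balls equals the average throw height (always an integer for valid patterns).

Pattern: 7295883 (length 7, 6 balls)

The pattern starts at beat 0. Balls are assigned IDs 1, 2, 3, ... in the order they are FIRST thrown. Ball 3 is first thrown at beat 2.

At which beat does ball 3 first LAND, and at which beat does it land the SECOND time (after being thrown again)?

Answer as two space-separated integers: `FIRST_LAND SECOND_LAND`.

Beat 0 (L): throw ball1 h=7 -> lands@7:R; in-air after throw: [b1@7:R]
Beat 1 (R): throw ball2 h=2 -> lands@3:R; in-air after throw: [b2@3:R b1@7:R]
Beat 2 (L): throw ball3 h=9 -> lands@11:R; in-air after throw: [b2@3:R b1@7:R b3@11:R]
Beat 3 (R): throw ball2 h=5 -> lands@8:L; in-air after throw: [b1@7:R b2@8:L b3@11:R]
Beat 4 (L): throw ball4 h=8 -> lands@12:L; in-air after throw: [b1@7:R b2@8:L b3@11:R b4@12:L]
Beat 5 (R): throw ball5 h=8 -> lands@13:R; in-air after throw: [b1@7:R b2@8:L b3@11:R b4@12:L b5@13:R]
Beat 6 (L): throw ball6 h=3 -> lands@9:R; in-air after throw: [b1@7:R b2@8:L b6@9:R b3@11:R b4@12:L b5@13:R]
Beat 7 (R): throw ball1 h=7 -> lands@14:L; in-air after throw: [b2@8:L b6@9:R b3@11:R b4@12:L b5@13:R b1@14:L]
Beat 8 (L): throw ball2 h=2 -> lands@10:L; in-air after throw: [b6@9:R b2@10:L b3@11:R b4@12:L b5@13:R b1@14:L]
Beat 9 (R): throw ball6 h=9 -> lands@18:L; in-air after throw: [b2@10:L b3@11:R b4@12:L b5@13:R b1@14:L b6@18:L]
Beat 10 (L): throw ball2 h=5 -> lands@15:R; in-air after throw: [b3@11:R b4@12:L b5@13:R b1@14:L b2@15:R b6@18:L]
Beat 11 (R): throw ball3 h=8 -> lands@19:R; in-air after throw: [b4@12:L b5@13:R b1@14:L b2@15:R b6@18:L b3@19:R]
Beat 12 (L): throw ball4 h=8 -> lands@20:L; in-air after throw: [b5@13:R b1@14:L b2@15:R b6@18:L b3@19:R b4@20:L]
Beat 13 (R): throw ball5 h=3 -> lands@16:L; in-air after throw: [b1@14:L b2@15:R b5@16:L b6@18:L b3@19:R b4@20:L]
Beat 14 (L): throw ball1 h=7 -> lands@21:R; in-air after throw: [b2@15:R b5@16:L b6@18:L b3@19:R b4@20:L b1@21:R]
Beat 15 (R): throw ball2 h=2 -> lands@17:R; in-air after throw: [b5@16:L b2@17:R b6@18:L b3@19:R b4@20:L b1@21:R]
Beat 16 (L): throw ball5 h=9 -> lands@25:R; in-air after throw: [b2@17:R b6@18:L b3@19:R b4@20:L b1@21:R b5@25:R]
Beat 17 (R): throw ball2 h=5 -> lands@22:L; in-air after throw: [b6@18:L b3@19:R b4@20:L b1@21:R b2@22:L b5@25:R]
Beat 18 (L): throw ball6 h=8 -> lands@26:L; in-air after throw: [b3@19:R b4@20:L b1@21:R b2@22:L b5@25:R b6@26:L]
Beat 19 (R): throw ball3 h=8 -> lands@27:R; in-air after throw: [b4@20:L b1@21:R b2@22:L b5@25:R b6@26:L b3@27:R]
Ball 3: thrown@2 h=9 -> first land @11; rethrown@11 h=8 -> second land @19

Answer: 11 19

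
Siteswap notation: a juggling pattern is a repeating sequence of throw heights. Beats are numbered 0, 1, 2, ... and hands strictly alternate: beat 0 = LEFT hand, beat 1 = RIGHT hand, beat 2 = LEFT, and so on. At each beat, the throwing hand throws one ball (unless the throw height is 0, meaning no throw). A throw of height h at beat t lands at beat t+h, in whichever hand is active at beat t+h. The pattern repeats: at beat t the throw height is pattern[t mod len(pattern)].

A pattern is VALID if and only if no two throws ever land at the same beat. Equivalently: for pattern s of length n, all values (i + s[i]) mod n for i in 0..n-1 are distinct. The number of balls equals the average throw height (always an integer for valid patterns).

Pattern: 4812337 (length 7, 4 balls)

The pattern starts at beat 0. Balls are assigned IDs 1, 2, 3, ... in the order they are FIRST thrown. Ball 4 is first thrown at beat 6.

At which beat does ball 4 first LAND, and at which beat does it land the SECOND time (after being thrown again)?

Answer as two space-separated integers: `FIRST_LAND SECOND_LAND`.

Beat 0 (L): throw ball1 h=4 -> lands@4:L; in-air after throw: [b1@4:L]
Beat 1 (R): throw ball2 h=8 -> lands@9:R; in-air after throw: [b1@4:L b2@9:R]
Beat 2 (L): throw ball3 h=1 -> lands@3:R; in-air after throw: [b3@3:R b1@4:L b2@9:R]
Beat 3 (R): throw ball3 h=2 -> lands@5:R; in-air after throw: [b1@4:L b3@5:R b2@9:R]
Beat 4 (L): throw ball1 h=3 -> lands@7:R; in-air after throw: [b3@5:R b1@7:R b2@9:R]
Beat 5 (R): throw ball3 h=3 -> lands@8:L; in-air after throw: [b1@7:R b3@8:L b2@9:R]
Beat 6 (L): throw ball4 h=7 -> lands@13:R; in-air after throw: [b1@7:R b3@8:L b2@9:R b4@13:R]
Beat 7 (R): throw ball1 h=4 -> lands@11:R; in-air after throw: [b3@8:L b2@9:R b1@11:R b4@13:R]
Beat 8 (L): throw ball3 h=8 -> lands@16:L; in-air after throw: [b2@9:R b1@11:R b4@13:R b3@16:L]
Beat 9 (R): throw ball2 h=1 -> lands@10:L; in-air after throw: [b2@10:L b1@11:R b4@13:R b3@16:L]
Beat 10 (L): throw ball2 h=2 -> lands@12:L; in-air after throw: [b1@11:R b2@12:L b4@13:R b3@16:L]
Beat 11 (R): throw ball1 h=3 -> lands@14:L; in-air after throw: [b2@12:L b4@13:R b1@14:L b3@16:L]
Beat 12 (L): throw ball2 h=3 -> lands@15:R; in-air after throw: [b4@13:R b1@14:L b2@15:R b3@16:L]
Beat 13 (R): throw ball4 h=7 -> lands@20:L; in-air after throw: [b1@14:L b2@15:R b3@16:L b4@20:L]
Beat 14 (L): throw ball1 h=4 -> lands@18:L; in-air after throw: [b2@15:R b3@16:L b1@18:L b4@20:L]
Beat 15 (R): throw ball2 h=8 -> lands@23:R; in-air after throw: [b3@16:L b1@18:L b4@20:L b2@23:R]
Beat 16 (L): throw ball3 h=1 -> lands@17:R; in-air after throw: [b3@17:R b1@18:L b4@20:L b2@23:R]
Beat 17 (R): throw ball3 h=2 -> lands@19:R; in-air after throw: [b1@18:L b3@19:R b4@20:L b2@23:R]
Beat 18 (L): throw ball1 h=3 -> lands@21:R; in-air after throw: [b3@19:R b4@20:L b1@21:R b2@23:R]
Beat 19 (R): throw ball3 h=3 -> lands@22:L; in-air after throw: [b4@20:L b1@21:R b3@22:L b2@23:R]
Ball 4: thrown@6 h=7 -> first land @13; rethrown@13 h=7 -> second land @20

Answer: 13 20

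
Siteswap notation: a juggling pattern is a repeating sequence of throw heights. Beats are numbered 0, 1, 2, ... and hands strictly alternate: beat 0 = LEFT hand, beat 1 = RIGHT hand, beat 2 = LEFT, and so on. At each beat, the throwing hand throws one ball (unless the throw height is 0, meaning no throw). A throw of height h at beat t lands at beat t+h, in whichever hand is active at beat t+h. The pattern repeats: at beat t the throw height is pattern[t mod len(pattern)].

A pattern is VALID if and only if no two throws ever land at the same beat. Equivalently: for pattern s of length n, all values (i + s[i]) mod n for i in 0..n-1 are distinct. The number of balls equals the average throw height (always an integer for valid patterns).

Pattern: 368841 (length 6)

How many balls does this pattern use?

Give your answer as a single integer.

Answer: 5

Derivation:
Pattern = [3, 6, 8, 8, 4, 1], length n = 6
  position 0: throw height = 3, running sum = 3
  position 1: throw height = 6, running sum = 9
  position 2: throw height = 8, running sum = 17
  position 3: throw height = 8, running sum = 25
  position 4: throw height = 4, running sum = 29
  position 5: throw height = 1, running sum = 30
Total sum = 30; balls = sum / n = 30 / 6 = 5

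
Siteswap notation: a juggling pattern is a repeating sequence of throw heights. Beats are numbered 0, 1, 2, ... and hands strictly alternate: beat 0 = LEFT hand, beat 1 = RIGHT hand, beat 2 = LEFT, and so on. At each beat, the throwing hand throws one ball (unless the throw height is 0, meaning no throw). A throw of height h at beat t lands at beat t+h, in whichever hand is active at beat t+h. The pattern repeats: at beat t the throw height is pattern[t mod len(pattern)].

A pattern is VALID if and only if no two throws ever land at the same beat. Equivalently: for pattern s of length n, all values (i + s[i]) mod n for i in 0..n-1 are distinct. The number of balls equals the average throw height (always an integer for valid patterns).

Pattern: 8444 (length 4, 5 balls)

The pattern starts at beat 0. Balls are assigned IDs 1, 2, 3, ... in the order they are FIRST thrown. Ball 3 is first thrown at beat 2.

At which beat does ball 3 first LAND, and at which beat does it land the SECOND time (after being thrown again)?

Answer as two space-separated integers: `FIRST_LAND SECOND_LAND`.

Beat 0 (L): throw ball1 h=8 -> lands@8:L; in-air after throw: [b1@8:L]
Beat 1 (R): throw ball2 h=4 -> lands@5:R; in-air after throw: [b2@5:R b1@8:L]
Beat 2 (L): throw ball3 h=4 -> lands@6:L; in-air after throw: [b2@5:R b3@6:L b1@8:L]
Beat 3 (R): throw ball4 h=4 -> lands@7:R; in-air after throw: [b2@5:R b3@6:L b4@7:R b1@8:L]
Beat 4 (L): throw ball5 h=8 -> lands@12:L; in-air after throw: [b2@5:R b3@6:L b4@7:R b1@8:L b5@12:L]
Beat 5 (R): throw ball2 h=4 -> lands@9:R; in-air after throw: [b3@6:L b4@7:R b1@8:L b2@9:R b5@12:L]
Beat 6 (L): throw ball3 h=4 -> lands@10:L; in-air after throw: [b4@7:R b1@8:L b2@9:R b3@10:L b5@12:L]
Beat 7 (R): throw ball4 h=4 -> lands@11:R; in-air after throw: [b1@8:L b2@9:R b3@10:L b4@11:R b5@12:L]
Beat 8 (L): throw ball1 h=8 -> lands@16:L; in-air after throw: [b2@9:R b3@10:L b4@11:R b5@12:L b1@16:L]
Beat 9 (R): throw ball2 h=4 -> lands@13:R; in-air after throw: [b3@10:L b4@11:R b5@12:L b2@13:R b1@16:L]
Beat 10 (L): throw ball3 h=4 -> lands@14:L; in-air after throw: [b4@11:R b5@12:L b2@13:R b3@14:L b1@16:L]
Ball 3: thrown@2 h=4 -> first land @6; rethrown@6 h=4 -> second land @10

Answer: 6 10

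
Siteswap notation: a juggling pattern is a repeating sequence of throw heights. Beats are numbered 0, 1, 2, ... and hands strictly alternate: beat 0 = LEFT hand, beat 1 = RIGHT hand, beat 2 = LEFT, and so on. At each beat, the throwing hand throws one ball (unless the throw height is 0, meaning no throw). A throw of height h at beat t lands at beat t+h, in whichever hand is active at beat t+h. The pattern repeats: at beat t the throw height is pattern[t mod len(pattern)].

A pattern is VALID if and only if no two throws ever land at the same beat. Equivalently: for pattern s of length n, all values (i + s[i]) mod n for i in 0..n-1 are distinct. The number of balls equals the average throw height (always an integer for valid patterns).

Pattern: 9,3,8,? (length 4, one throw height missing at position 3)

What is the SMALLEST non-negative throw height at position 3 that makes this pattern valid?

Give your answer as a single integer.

Answer: 0

Derivation:
i=0: (0 + 9) mod 4 = 1
i=1: (1 + 3) mod 4 = 0
i=2: (2 + 8) mod 4 = 2
i=3: s[i]=? (unknown)
Known residues: [0, 1, 2]; need a permutation of 0..3, so missing residue r = 3
Need (3 + s) mod 4 = 3; smallest s = (3 - 3) mod 4 = 0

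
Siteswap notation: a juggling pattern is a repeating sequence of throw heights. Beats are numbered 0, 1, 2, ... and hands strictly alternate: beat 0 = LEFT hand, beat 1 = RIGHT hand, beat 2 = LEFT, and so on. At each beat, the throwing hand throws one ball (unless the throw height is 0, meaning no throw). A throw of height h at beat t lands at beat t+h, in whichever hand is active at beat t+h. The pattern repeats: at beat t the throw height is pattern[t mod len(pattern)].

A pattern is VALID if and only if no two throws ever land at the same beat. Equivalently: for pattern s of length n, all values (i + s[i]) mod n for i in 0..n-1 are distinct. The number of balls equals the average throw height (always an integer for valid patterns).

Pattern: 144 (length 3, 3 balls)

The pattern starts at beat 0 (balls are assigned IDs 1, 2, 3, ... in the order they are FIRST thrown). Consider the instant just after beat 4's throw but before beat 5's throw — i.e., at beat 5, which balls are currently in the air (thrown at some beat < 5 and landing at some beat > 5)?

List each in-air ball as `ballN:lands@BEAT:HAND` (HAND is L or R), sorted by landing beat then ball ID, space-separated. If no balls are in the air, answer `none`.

Answer: ball2:lands@6:L ball3:lands@8:L

Derivation:
Beat 0 (L): throw ball1 h=1 -> lands@1:R; in-air after throw: [b1@1:R]
Beat 1 (R): throw ball1 h=4 -> lands@5:R; in-air after throw: [b1@5:R]
Beat 2 (L): throw ball2 h=4 -> lands@6:L; in-air after throw: [b1@5:R b2@6:L]
Beat 3 (R): throw ball3 h=1 -> lands@4:L; in-air after throw: [b3@4:L b1@5:R b2@6:L]
Beat 4 (L): throw ball3 h=4 -> lands@8:L; in-air after throw: [b1@5:R b2@6:L b3@8:L]
Beat 5 (R): throw ball1 h=4 -> lands@9:R; in-air after throw: [b2@6:L b3@8:L b1@9:R]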